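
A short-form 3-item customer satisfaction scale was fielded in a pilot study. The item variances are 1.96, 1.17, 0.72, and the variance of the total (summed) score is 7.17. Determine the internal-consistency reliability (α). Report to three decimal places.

α = 0.695

ΣVar(i) = 1.96 + 1.17 + 0.72 = 3.85
α = (k/(k−1))·(1 − ΣVar(i)/σ²_total) = (3/2)·(1 − 3.85/7.17) = 0.695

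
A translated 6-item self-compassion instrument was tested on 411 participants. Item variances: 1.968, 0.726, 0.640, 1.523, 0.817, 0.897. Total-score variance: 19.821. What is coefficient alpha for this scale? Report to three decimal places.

coefficient alpha = 0.802

Σσ²ᵢ = 1.968 + 0.726 + 0.640 + 1.523 + 0.817 + 0.897 = 6.571
α = (k/(k−1))·(1 − Σσ²ᵢ/total variance) = (6/5)·(1 − 6.571/19.821) = 0.802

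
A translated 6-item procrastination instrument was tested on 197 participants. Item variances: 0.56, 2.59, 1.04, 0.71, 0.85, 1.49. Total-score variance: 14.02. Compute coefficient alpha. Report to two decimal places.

sum of item variances = 0.56 + 2.59 + 1.04 + 0.71 + 0.85 + 1.49 = 7.24
α = (k/(k−1))·(1 − sum of item variances/σ²_T) = (6/5)·(1 − 7.24/14.02) = 0.58

α = 0.58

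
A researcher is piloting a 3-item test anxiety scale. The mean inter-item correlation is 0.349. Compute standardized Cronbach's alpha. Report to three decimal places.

Standardized α = k·r̄ / (1 + (k−1)·r̄) = 3 × 0.349 / (1 + 2 × 0.349)
  = 1.0470 / 1.6980 = 0.617

α = 0.617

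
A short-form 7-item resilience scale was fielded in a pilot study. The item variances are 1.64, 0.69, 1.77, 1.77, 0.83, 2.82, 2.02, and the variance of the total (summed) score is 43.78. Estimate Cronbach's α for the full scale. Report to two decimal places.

Σσ²ᵢ = 1.64 + 0.69 + 1.77 + 1.77 + 0.83 + 2.82 + 2.02 = 11.54
α = (k/(k−1))·(1 − Σσ²ᵢ/Var(T)) = (7/6)·(1 − 11.54/43.78) = 0.86

Cronbach's α = 0.86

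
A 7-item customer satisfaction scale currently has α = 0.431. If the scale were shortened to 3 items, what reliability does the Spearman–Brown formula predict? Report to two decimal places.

predicted reliability = 0.25

Length factor m = 3/7 = 0.4286
α' = m·α / (1 − (1−m)·α)
   = 3/7 × 0.431 / (1 − (1 − 3/7) × 0.431)
   = 0.1847 / 0.7537 = 0.25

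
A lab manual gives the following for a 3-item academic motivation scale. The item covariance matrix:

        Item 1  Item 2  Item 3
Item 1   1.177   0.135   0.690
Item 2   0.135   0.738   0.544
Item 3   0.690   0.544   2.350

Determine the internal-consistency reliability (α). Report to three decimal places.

sum of item variances = 1.177 + 0.738 + 2.350 = 4.265
Σ_{i<j} σ_ij = 1.369
σ²_total = 4.265 + 2 × 1.369 = 7.003
α = (k/(k−1))·(1 − sum of item variances/σ²_total) = (3/2)·(1 − 4.265/7.003) = 0.586

α = 0.586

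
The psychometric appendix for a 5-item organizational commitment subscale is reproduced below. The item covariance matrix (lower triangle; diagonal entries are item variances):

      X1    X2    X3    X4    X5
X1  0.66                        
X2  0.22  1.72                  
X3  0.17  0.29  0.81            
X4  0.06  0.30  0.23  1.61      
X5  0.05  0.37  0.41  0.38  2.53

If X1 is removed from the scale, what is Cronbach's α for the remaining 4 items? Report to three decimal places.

α = 0.497

Remaining items: X2, X3, X4, X5 (k = 4).
Σσᵢ² = 1.72 + 0.81 + 1.61 + 2.53 = 6.67
Var(T) = 6.67 + 2 × 1.98 = 10.63
α (item deleted) = (4/3)·(1 − 6.67/10.63) = 0.497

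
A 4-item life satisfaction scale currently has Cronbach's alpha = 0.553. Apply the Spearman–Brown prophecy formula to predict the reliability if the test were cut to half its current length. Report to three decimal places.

Length factor m = 1/2
α' = m·α / (1 − (1−m)·α)
   = 1/2 × 0.553 / (1 − (1 − 1/2) × 0.553)
   = 0.2765 / 0.7235 = 0.382

predicted reliability = 0.382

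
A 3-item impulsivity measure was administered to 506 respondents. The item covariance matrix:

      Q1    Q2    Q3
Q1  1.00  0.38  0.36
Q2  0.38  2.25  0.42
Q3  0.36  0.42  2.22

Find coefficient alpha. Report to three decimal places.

ΣVar(i) = 1.00 + 2.25 + 2.22 = 5.47
Sum of off-diagonal covariances = 1.16
Var(T) = 5.47 + 2 × 1.16 = 7.79
α = (k/(k−1))·(1 − ΣVar(i)/Var(T)) = (3/2)·(1 − 5.47/7.79) = 0.447

α = 0.447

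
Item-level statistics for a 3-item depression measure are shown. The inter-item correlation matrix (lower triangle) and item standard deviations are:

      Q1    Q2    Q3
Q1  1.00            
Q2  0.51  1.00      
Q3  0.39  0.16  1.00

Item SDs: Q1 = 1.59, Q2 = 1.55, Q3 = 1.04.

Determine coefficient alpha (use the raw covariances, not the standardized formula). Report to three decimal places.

Σσ²ᵢ = 1.59² + 1.55² + 1.04² = 6.0122
Covariances σ_ij = r_ij · s_i · s_j:
  σ(Q1,Q2) = 0.51 × 1.59 × 1.55 = 1.2569
  σ(Q1,Q3) = 0.39 × 1.59 × 1.04 = 0.6449
  σ(Q2,Q3) = 0.16 × 1.55 × 1.04 = 0.2579
σ²_T = Σσ²ᵢ + 2·Σσ_ij = 6.0122 + 2 × 2.1597 = 10.3316
α = (3/2)·(1 − 6.0122/10.3316) = 0.627

coefficient alpha = 0.627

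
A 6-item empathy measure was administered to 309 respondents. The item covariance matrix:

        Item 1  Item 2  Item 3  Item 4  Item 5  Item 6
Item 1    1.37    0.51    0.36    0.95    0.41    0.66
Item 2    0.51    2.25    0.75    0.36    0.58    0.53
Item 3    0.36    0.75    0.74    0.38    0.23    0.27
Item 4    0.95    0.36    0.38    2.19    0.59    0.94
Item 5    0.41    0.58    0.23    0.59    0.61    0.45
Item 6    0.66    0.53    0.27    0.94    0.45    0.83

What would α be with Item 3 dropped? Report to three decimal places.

α = 0.778

Remaining items: Item 1, Item 2, Item 4, Item 5, Item 6 (k = 5).
sum of item variances = 1.37 + 2.25 + 2.19 + 0.61 + 0.83 = 7.25
total variance = 7.25 + 2 × 5.98 = 19.21
α (item deleted) = (5/4)·(1 − 7.25/19.21) = 0.778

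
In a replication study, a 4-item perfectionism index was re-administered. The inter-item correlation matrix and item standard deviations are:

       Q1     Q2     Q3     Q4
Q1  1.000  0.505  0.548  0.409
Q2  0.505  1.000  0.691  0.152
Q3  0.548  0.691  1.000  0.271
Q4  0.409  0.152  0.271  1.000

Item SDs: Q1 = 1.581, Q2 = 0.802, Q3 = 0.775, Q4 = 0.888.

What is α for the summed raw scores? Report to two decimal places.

Σσ²ᵢ = 1.581² + 0.802² + 0.775² + 0.888² = 4.5319
Covariances σ_ij = r_ij · s_i · s_j:
  σ(Q1,Q2) = 0.505 × 1.581 × 0.802 = 0.6403
  σ(Q1,Q3) = 0.548 × 1.581 × 0.775 = 0.6715
  σ(Q1,Q4) = 0.409 × 1.581 × 0.888 = 0.5742
  σ(Q2,Q3) = 0.691 × 0.802 × 0.775 = 0.4295
  σ(Q2,Q4) = 0.152 × 0.802 × 0.888 = 0.1083
  σ(Q3,Q4) = 0.271 × 0.775 × 0.888 = 0.1865
σ²_T = Σσ²ᵢ + 2·Σσ_ij = 4.5319 + 2 × 2.6103 = 9.7525
α = (4/3)·(1 − 4.5319/9.7525) = 0.71

α = 0.71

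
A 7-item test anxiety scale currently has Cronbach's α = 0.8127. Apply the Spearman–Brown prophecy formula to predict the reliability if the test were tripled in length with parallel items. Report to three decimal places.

Length factor m = 3
α' = m·α / (1 + (m−1)·α)
   = 3 × 0.8127 / (1 + (3 − 1) × 0.8127)
   = 2.4381 / 2.6254 = 0.929

predicted reliability = 0.929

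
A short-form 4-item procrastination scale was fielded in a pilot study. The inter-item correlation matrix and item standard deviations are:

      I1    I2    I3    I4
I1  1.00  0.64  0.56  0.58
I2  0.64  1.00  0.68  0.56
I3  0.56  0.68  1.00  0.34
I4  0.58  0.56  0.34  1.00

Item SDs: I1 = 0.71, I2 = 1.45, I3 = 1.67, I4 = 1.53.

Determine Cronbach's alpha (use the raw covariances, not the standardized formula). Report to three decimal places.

α = 0.795

Σσ²ᵢ = 0.71² + 1.45² + 1.67² + 1.53² = 7.7364
Covariances σ_ij = r_ij · s_i · s_j:
  σ(I1,I2) = 0.64 × 0.71 × 1.45 = 0.6589
  σ(I1,I3) = 0.56 × 0.71 × 1.67 = 0.6640
  σ(I1,I4) = 0.58 × 0.71 × 1.53 = 0.6301
  σ(I2,I3) = 0.68 × 1.45 × 1.67 = 1.6466
  σ(I2,I4) = 0.56 × 1.45 × 1.53 = 1.2424
  σ(I3,I4) = 0.34 × 1.67 × 1.53 = 0.8687
σ²_T = Σσ²ᵢ + 2·Σσ_ij = 7.7364 + 2 × 5.7107 = 19.1578
α = (4/3)·(1 − 7.7364/19.1578) = 0.795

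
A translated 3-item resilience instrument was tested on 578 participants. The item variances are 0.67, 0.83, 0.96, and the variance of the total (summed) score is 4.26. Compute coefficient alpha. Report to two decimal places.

ΣVar(i) = 0.67 + 0.83 + 0.96 = 2.46
α = (k/(k−1))·(1 − ΣVar(i)/σ²_T) = (3/2)·(1 − 2.46/4.26) = 0.63

coefficient alpha = 0.63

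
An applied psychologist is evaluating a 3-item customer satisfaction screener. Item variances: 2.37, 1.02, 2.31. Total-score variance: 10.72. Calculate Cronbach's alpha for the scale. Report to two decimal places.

sum of item variances = 2.37 + 1.02 + 2.31 = 5.70
α = (k/(k−1))·(1 − sum of item variances/total variance) = (3/2)·(1 − 5.70/10.72) = 0.70

Cronbach's alpha = 0.70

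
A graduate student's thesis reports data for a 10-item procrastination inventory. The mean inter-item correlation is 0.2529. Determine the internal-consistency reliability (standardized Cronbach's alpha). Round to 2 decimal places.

Standardized α = k·r̄ / (1 + (k−1)·r̄) = 10 × 0.2529 / (1 + 9 × 0.2529)
  = 2.5290 / 3.2761 = 0.77

α = 0.77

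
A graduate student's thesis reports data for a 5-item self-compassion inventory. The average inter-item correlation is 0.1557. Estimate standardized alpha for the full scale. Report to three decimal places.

standardized alpha = 0.480

Standardized α = k·r̄ / (1 + (k−1)·r̄) = 5 × 0.1557 / (1 + 4 × 0.1557)
  = 0.7785 / 1.6228 = 0.480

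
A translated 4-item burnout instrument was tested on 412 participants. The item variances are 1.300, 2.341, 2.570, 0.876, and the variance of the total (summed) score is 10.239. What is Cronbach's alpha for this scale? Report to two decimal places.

α = 0.41

sum of item variances = 1.300 + 2.341 + 2.570 + 0.876 = 7.087
α = (k/(k−1))·(1 − sum of item variances/total variance) = (4/3)·(1 − 7.087/10.239) = 0.41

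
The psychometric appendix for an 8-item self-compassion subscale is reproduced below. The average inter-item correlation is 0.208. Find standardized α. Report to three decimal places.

Standardized α = k·r̄ / (1 + (k−1)·r̄) = 8 × 0.208 / (1 + 7 × 0.208)
  = 1.6640 / 2.4560 = 0.678

standardized α = 0.678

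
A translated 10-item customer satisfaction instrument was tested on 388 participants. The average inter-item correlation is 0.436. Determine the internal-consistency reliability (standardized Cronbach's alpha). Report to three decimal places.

Standardized α = k·r̄ / (1 + (k−1)·r̄) = 10 × 0.436 / (1 + 9 × 0.436)
  = 4.3600 / 4.9240 = 0.885

standardized Cronbach's alpha = 0.885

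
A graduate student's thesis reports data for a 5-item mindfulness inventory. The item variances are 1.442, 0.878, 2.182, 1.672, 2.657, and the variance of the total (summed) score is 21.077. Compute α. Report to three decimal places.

α = 0.726

Σσᵢ² = 1.442 + 0.878 + 2.182 + 1.672 + 2.657 = 8.831
α = (k/(k−1))·(1 − Σσᵢ²/total variance) = (5/4)·(1 − 8.831/21.077) = 0.726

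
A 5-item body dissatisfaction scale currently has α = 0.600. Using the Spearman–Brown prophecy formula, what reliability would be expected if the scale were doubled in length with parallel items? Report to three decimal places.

predicted reliability = 0.750

Length factor m = 2
α' = m·α / (1 + (m−1)·α)
   = 2 × 0.600 / (1 + (2 − 1) × 0.600)
   = 1.2000 / 1.6000 = 0.750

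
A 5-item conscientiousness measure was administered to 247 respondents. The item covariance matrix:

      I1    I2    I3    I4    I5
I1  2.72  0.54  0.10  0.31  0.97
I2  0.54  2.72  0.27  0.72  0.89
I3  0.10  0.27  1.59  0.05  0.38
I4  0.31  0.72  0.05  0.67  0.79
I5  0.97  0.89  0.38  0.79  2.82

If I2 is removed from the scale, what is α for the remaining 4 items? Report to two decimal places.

α = 0.53

Remaining items: I1, I3, I4, I5 (k = 4).
Σσᵢ² = 2.72 + 1.59 + 0.67 + 2.82 = 7.80
Var(T) = 7.80 + 2 × 2.60 = 13.00
α (item deleted) = (4/3)·(1 − 7.80/13.00) = 0.53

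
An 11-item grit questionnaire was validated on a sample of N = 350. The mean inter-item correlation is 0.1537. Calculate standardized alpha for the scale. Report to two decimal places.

Standardized α = k·r̄ / (1 + (k−1)·r̄) = 11 × 0.1537 / (1 + 10 × 0.1537)
  = 1.6907 / 2.5370 = 0.67

α = 0.67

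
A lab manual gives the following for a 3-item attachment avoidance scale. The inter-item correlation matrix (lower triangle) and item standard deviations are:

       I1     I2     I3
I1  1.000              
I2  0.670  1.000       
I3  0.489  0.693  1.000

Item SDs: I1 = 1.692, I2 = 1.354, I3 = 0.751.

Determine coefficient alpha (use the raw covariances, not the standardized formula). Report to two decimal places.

coefficient alpha = 0.78

Σσ²ᵢ = 1.692² + 1.354² + 0.751² = 5.2602
Covariances σ_ij = r_ij · s_i · s_j:
  σ(I1,I2) = 0.670 × 1.692 × 1.354 = 1.5349
  σ(I1,I3) = 0.489 × 1.692 × 0.751 = 0.6214
  σ(I2,I3) = 0.693 × 1.354 × 0.751 = 0.7047
σ²_T = Σσ²ᵢ + 2·Σσ_ij = 5.2602 + 2 × 2.8610 = 10.9822
α = (3/2)·(1 − 5.2602/10.9822) = 0.78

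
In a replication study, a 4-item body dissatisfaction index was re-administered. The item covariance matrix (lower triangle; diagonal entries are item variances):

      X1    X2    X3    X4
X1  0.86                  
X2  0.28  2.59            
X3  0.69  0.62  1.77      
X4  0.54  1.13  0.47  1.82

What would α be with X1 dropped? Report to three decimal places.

Remaining items: X2, X3, X4 (k = 3).
Σσᵢ² = 2.59 + 1.77 + 1.82 = 6.18
Var(T) = 6.18 + 2 × 2.22 = 10.62
α (item deleted) = (3/2)·(1 − 6.18/10.62) = 0.627

α = 0.627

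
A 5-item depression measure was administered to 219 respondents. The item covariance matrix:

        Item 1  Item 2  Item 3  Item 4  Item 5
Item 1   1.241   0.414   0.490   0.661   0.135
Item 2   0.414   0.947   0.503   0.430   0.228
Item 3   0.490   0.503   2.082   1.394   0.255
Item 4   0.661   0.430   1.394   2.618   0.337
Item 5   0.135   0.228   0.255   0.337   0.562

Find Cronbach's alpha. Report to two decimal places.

ΣVar(i) = 1.241 + 0.947 + 2.082 + 2.618 + 0.562 = 7.450
Σ_{i<j} σ_ij = 4.847
total variance = 7.450 + 2 × 4.847 = 17.144
α = (k/(k−1))·(1 − ΣVar(i)/total variance) = (5/4)·(1 − 7.450/17.144) = 0.71

Cronbach's alpha = 0.71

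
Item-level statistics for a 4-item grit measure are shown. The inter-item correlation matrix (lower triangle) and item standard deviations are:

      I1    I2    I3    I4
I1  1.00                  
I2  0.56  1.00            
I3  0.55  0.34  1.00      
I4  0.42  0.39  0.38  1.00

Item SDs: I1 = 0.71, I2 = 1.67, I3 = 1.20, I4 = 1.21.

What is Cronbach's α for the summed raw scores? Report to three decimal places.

α = 0.709

Σσ²ᵢ = 0.71² + 1.67² + 1.20² + 1.21² = 6.1971
Covariances σ_ij = r_ij · s_i · s_j:
  σ(I1,I2) = 0.56 × 0.71 × 1.67 = 0.6640
  σ(I1,I3) = 0.55 × 0.71 × 1.20 = 0.4686
  σ(I1,I4) = 0.42 × 0.71 × 1.21 = 0.3608
  σ(I2,I3) = 0.34 × 1.67 × 1.20 = 0.6814
  σ(I2,I4) = 0.39 × 1.67 × 1.21 = 0.7881
  σ(I3,I4) = 0.38 × 1.20 × 1.21 = 0.5518
σ²_T = Σσ²ᵢ + 2·Σσ_ij = 6.1971 + 2 × 3.5147 = 13.2265
α = (4/3)·(1 − 6.1971/13.2265) = 0.709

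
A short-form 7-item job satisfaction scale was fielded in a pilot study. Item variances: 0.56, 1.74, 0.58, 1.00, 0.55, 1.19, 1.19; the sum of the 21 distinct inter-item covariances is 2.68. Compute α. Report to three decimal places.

Σσᵢ² = 0.56 + 1.74 + 0.58 + 1.00 + 0.55 + 1.19 + 1.19 = 6.81
Sum of distinct covariances = 2.68
σ²_T = Σσᵢ² + 2·Σcov = 6.81 + 2 × 2.68 = 12.17
α = (7/6)·(1 − 6.81/12.17) = 0.514

α = 0.514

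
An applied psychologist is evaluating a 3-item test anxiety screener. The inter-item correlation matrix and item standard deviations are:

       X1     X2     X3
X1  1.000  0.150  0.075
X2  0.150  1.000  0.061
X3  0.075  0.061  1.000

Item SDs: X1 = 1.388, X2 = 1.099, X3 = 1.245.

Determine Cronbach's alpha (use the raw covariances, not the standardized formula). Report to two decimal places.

Σσ²ᵢ = 1.388² + 1.099² + 1.245² = 4.6844
Covariances σ_ij = r_ij · s_i · s_j:
  σ(X1,X2) = 0.150 × 1.388 × 1.099 = 0.2288
  σ(X1,X3) = 0.075 × 1.388 × 1.245 = 0.1296
  σ(X2,X3) = 0.061 × 1.099 × 1.245 = 0.0835
σ²_T = Σσ²ᵢ + 2·Σσ_ij = 4.6844 + 2 × 0.4419 = 5.5682
α = (3/2)·(1 − 4.6844/5.5682) = 0.24

Cronbach's alpha = 0.24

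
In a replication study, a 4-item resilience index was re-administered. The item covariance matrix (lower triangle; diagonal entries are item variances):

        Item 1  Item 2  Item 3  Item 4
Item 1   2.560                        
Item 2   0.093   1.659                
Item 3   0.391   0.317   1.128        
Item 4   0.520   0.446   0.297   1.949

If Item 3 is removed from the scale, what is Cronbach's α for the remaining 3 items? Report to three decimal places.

Remaining items: Item 1, Item 2, Item 4 (k = 3).
Σσᵢ² = 2.560 + 1.659 + 1.949 = 6.168
Var(T) = 6.168 + 2 × 1.059 = 8.286
α (item deleted) = (3/2)·(1 − 6.168/8.286) = 0.383

Cronbach's α = 0.383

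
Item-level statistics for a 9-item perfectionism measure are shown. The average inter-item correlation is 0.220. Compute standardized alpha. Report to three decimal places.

Standardized α = k·r̄ / (1 + (k−1)·r̄) = 9 × 0.220 / (1 + 8 × 0.220)
  = 1.9800 / 2.7600 = 0.717

standardized alpha = 0.717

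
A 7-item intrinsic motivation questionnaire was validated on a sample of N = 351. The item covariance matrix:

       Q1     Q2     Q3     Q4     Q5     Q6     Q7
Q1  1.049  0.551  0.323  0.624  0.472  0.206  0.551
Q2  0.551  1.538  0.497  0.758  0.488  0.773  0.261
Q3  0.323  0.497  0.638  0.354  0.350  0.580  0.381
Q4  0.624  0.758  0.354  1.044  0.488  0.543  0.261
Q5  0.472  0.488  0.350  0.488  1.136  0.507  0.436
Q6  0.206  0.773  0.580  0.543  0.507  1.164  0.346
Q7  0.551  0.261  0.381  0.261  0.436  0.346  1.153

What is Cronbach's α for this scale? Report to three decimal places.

Cronbach's α = 0.836

Σσᵢ² = 1.049 + 1.538 + 0.638 + 1.044 + 1.136 + 1.164 + 1.153 = 7.722
Σ_{i<j} σ_ij = 9.750
σ²_T = 7.722 + 2 × 9.750 = 27.222
α = (k/(k−1))·(1 − Σσᵢ²/σ²_T) = (7/6)·(1 − 7.722/27.222) = 0.836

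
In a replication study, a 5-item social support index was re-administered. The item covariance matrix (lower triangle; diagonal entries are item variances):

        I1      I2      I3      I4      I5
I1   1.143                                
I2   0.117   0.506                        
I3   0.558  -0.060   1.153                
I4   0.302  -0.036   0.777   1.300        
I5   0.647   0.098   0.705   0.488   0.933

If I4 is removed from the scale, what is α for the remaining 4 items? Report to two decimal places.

Remaining items: I1, I2, I3, I5 (k = 4).
ΣVar(i) = 1.143 + 0.506 + 1.153 + 0.933 = 3.735
Var(T) = 3.735 + 2 × 2.065 = 7.865
α (item deleted) = (4/3)·(1 − 3.735/7.865) = 0.70

α = 0.70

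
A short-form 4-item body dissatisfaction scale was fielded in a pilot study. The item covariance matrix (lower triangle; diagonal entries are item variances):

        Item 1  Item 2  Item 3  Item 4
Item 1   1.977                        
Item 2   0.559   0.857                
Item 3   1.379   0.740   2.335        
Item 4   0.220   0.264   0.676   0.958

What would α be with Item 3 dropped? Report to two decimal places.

α = 0.53

Remaining items: Item 1, Item 2, Item 4 (k = 3).
Σσᵢ² = 1.977 + 0.857 + 0.958 = 3.792
σ²_total = 3.792 + 2 × 1.043 = 5.878
α (item deleted) = (3/2)·(1 − 3.792/5.878) = 0.53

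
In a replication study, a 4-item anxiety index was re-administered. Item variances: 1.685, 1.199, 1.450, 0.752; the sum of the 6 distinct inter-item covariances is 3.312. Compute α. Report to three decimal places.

α = 0.754

Σσᵢ² = 1.685 + 1.199 + 1.450 + 0.752 = 5.086
Sum of distinct covariances = 3.312
Var(T) = Σσᵢ² + 2·Σcov = 5.086 + 2 × 3.312 = 11.710
α = (4/3)·(1 − 5.086/11.710) = 0.754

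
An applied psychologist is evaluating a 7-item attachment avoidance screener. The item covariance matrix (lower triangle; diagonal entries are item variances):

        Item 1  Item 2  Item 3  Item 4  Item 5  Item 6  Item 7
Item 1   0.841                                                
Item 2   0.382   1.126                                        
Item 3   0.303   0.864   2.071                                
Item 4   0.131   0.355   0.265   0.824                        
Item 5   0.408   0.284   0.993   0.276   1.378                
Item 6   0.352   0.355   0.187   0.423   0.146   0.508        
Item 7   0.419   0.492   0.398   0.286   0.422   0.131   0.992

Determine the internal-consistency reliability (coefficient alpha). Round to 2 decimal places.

α = 0.78

ΣVar(i) = 0.841 + 1.126 + 2.071 + 0.824 + 1.378 + 0.508 + 0.992 = 7.740
Sum of the distinct covariances = 7.872
σ²_T = 7.740 + 2 × 7.872 = 23.484
α = (k/(k−1))·(1 − ΣVar(i)/σ²_T) = (7/6)·(1 − 7.740/23.484) = 0.78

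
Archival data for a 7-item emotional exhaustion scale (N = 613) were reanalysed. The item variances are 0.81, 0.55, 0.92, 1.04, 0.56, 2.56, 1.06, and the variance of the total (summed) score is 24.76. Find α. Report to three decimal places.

Σσᵢ² = 0.81 + 0.55 + 0.92 + 1.04 + 0.56 + 2.56 + 1.06 = 7.50
α = (k/(k−1))·(1 − Σσᵢ²/σ²_total) = (7/6)·(1 − 7.50/24.76) = 0.813

α = 0.813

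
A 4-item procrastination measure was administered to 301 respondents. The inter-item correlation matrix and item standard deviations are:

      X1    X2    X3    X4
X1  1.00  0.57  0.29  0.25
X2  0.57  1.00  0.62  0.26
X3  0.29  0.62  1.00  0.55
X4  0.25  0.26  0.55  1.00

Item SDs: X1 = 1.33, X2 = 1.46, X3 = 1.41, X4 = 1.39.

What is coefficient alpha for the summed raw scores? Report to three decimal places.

Σσ²ᵢ = 1.33² + 1.46² + 1.41² + 1.39² = 7.8207
Covariances σ_ij = r_ij · s_i · s_j:
  σ(X1,X2) = 0.57 × 1.33 × 1.46 = 1.1068
  σ(X1,X3) = 0.29 × 1.33 × 1.41 = 0.5438
  σ(X1,X4) = 0.25 × 1.33 × 1.39 = 0.4622
  σ(X2,X3) = 0.62 × 1.46 × 1.41 = 1.2763
  σ(X2,X4) = 0.26 × 1.46 × 1.39 = 0.5276
  σ(X3,X4) = 0.55 × 1.41 × 1.39 = 1.0779
σ²_T = Σσ²ᵢ + 2·Σσ_ij = 7.8207 + 2 × 4.9946 = 17.8099
α = (4/3)·(1 − 7.8207/17.8099) = 0.748

α = 0.748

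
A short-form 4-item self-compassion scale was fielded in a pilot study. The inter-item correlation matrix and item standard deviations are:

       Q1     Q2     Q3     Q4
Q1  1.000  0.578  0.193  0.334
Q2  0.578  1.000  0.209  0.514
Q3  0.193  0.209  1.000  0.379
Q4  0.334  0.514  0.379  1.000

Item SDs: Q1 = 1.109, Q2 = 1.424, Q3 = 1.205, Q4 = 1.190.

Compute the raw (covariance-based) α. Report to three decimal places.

α = 0.700

Σσ²ᵢ = 1.109² + 1.424² + 1.205² + 1.190² = 6.1258
Covariances σ_ij = r_ij · s_i · s_j:
  σ(Q1,Q2) = 0.578 × 1.109 × 1.424 = 0.9128
  σ(Q1,Q3) = 0.193 × 1.109 × 1.205 = 0.2579
  σ(Q1,Q4) = 0.334 × 1.109 × 1.190 = 0.4408
  σ(Q2,Q3) = 0.209 × 1.424 × 1.205 = 0.3586
  σ(Q2,Q4) = 0.514 × 1.424 × 1.190 = 0.8710
  σ(Q3,Q4) = 0.379 × 1.205 × 1.190 = 0.5435
σ²_T = Σσ²ᵢ + 2·Σσ_ij = 6.1258 + 2 × 3.3846 = 12.8950
α = (4/3)·(1 − 6.1258/12.8950) = 0.700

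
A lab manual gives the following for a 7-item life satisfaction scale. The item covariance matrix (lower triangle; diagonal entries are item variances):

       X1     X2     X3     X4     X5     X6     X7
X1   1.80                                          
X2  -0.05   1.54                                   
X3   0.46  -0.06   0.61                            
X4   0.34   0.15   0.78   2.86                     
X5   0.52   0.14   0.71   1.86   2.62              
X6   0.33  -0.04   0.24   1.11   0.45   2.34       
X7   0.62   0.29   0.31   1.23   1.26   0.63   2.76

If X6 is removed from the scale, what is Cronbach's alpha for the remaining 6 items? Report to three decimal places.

Remaining items: X1, X2, X3, X4, X5, X7 (k = 6).
Σσᵢ² = 1.80 + 1.54 + 0.61 + 2.86 + 2.62 + 2.76 = 12.19
σ²_T = 12.19 + 2 × 8.56 = 29.31
α (item deleted) = (6/5)·(1 − 12.19/29.31) = 0.701

Cronbach's alpha = 0.701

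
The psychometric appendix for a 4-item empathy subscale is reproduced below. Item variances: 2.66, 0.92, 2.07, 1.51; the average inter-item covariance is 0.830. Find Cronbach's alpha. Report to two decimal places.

α = 0.78

sum of item variances = 2.66 + 0.92 + 2.07 + 1.51 = 7.16
Sum of the 6 distinct covariances = 6 × 0.830 = 4.980
σ²_T = sum of item variances + 2·Σcov = 7.16 + 2 × 4.980 = 17.120
α = (4/3)·(1 − 7.16/17.120) = 0.78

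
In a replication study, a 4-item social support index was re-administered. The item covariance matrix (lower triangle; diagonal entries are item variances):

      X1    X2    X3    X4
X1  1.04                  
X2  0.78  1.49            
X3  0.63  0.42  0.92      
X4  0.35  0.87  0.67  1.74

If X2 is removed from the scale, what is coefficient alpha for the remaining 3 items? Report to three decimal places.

Remaining items: X1, X3, X4 (k = 3).
Σσᵢ² = 1.04 + 0.92 + 1.74 = 3.70
σ²_T = 3.70 + 2 × 1.65 = 7.00
α (item deleted) = (3/2)·(1 − 3.70/7.00) = 0.707

α = 0.707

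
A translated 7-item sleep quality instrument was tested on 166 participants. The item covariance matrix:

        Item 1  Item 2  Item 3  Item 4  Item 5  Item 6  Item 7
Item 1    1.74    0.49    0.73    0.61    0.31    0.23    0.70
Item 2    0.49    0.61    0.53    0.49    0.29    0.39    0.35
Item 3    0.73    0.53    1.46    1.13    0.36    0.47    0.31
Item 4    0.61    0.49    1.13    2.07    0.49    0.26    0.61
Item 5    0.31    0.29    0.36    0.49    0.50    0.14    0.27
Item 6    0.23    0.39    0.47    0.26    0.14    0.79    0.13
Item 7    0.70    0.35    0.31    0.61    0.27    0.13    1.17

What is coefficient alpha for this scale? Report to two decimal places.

Σσ²ᵢ = 1.74 + 0.61 + 1.46 + 2.07 + 0.50 + 0.79 + 1.17 = 8.34
Σ_{i<j} σ_ij = 9.29
σ²_total = 8.34 + 2 × 9.29 = 26.92
α = (k/(k−1))·(1 − Σσ²ᵢ/σ²_total) = (7/6)·(1 − 8.34/26.92) = 0.81

α = 0.81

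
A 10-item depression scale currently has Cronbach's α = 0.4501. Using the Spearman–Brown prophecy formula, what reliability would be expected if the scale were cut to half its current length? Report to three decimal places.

predicted reliability = 0.290

Length factor m = 1/2
α' = m·α / (1 − (1−m)·α)
   = 1/2 × 0.4501 / (1 − (1 − 1/2) × 0.4501)
   = 0.2251 / 0.7750 = 0.290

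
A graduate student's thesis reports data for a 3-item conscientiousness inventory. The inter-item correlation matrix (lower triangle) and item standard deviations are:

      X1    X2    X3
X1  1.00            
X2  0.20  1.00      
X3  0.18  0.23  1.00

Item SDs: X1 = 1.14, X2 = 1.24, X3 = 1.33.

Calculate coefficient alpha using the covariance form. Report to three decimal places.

α = 0.433

Σσ²ᵢ = 1.14² + 1.24² + 1.33² = 4.6061
Covariances σ_ij = r_ij · s_i · s_j:
  σ(X1,X2) = 0.20 × 1.14 × 1.24 = 0.2827
  σ(X1,X3) = 0.18 × 1.14 × 1.33 = 0.2729
  σ(X2,X3) = 0.23 × 1.24 × 1.33 = 0.3793
σ²_T = Σσ²ᵢ + 2·Σσ_ij = 4.6061 + 2 × 0.9349 = 6.4759
α = (3/2)·(1 − 4.6061/6.4759) = 0.433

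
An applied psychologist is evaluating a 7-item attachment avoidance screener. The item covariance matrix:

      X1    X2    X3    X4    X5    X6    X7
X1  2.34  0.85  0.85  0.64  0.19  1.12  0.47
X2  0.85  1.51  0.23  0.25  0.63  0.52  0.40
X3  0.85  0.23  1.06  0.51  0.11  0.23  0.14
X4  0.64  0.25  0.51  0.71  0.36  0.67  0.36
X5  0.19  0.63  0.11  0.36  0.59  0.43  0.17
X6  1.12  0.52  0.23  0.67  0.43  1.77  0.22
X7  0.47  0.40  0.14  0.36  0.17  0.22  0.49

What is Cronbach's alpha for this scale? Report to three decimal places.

Σσᵢ² = 2.34 + 1.51 + 1.06 + 0.71 + 0.59 + 1.77 + 0.49 = 8.47
Σ_{i<j} σ_ij = 9.35
σ²_T = 8.47 + 2 × 9.35 = 27.17
α = (k/(k−1))·(1 − Σσᵢ²/σ²_T) = (7/6)·(1 − 8.47/27.17) = 0.803

Cronbach's alpha = 0.803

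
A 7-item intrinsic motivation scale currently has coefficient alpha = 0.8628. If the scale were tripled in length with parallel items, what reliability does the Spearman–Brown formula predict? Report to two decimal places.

Length factor m = 3
α' = m·α / (1 + (m−1)·α)
   = 3 × 0.8628 / (1 + (3 − 1) × 0.8628)
   = 2.5884 / 2.7256 = 0.95

predicted reliability = 0.95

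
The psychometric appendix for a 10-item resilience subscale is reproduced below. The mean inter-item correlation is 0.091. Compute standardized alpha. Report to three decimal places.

standardized alpha = 0.500

Standardized α = k·r̄ / (1 + (k−1)·r̄) = 10 × 0.091 / (1 + 9 × 0.091)
  = 0.9100 / 1.8190 = 0.500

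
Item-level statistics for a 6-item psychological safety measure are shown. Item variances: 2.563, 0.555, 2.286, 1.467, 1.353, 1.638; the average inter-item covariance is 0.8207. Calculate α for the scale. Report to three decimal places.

α = 0.857

sum of item variances = 2.563 + 0.555 + 2.286 + 1.467 + 1.353 + 1.638 = 9.862
Sum of the 15 distinct covariances = 15 × 0.8207 = 12.3105
σ²_total = sum of item variances + 2·Σcov = 9.862 + 2 × 12.3105 = 34.4830
α = (6/5)·(1 − 9.862/34.4830) = 0.857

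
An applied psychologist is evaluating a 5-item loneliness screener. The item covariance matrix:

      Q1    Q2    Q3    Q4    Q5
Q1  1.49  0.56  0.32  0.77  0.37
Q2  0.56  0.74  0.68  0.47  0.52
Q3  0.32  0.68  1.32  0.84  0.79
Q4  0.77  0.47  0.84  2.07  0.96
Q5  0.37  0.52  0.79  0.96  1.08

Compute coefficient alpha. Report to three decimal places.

sum of item variances = 1.49 + 0.74 + 1.32 + 2.07 + 1.08 = 6.70
Σ_{i<j} σ_ij = 6.28
σ²_T = 6.70 + 2 × 6.28 = 19.26
α = (k/(k−1))·(1 − sum of item variances/σ²_T) = (5/4)·(1 − 6.70/19.26) = 0.815

α = 0.815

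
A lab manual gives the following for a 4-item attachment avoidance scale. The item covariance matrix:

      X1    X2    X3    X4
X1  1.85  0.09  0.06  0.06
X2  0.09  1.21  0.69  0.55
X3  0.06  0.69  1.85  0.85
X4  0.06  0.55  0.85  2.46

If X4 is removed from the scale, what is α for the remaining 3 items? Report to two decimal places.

Remaining items: X1, X2, X3 (k = 3).
Σσᵢ² = 1.85 + 1.21 + 1.85 = 4.91
Var(T) = 4.91 + 2 × 0.84 = 6.59
α (item deleted) = (3/2)·(1 − 4.91/6.59) = 0.38

α = 0.38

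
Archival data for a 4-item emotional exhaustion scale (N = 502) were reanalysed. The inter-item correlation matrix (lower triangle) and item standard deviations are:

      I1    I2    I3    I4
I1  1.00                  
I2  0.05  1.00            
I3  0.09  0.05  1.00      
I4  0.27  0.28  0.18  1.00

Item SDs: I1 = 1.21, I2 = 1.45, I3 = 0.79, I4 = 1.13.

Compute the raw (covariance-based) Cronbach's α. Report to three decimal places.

Cronbach's α = 0.411

Σσ²ᵢ = 1.21² + 1.45² + 0.79² + 1.13² = 5.4676
Covariances σ_ij = r_ij · s_i · s_j:
  σ(I1,I2) = 0.05 × 1.21 × 1.45 = 0.0877
  σ(I1,I3) = 0.09 × 1.21 × 0.79 = 0.0860
  σ(I1,I4) = 0.27 × 1.21 × 1.13 = 0.3692
  σ(I2,I3) = 0.05 × 1.45 × 0.79 = 0.0573
  σ(I2,I4) = 0.28 × 1.45 × 1.13 = 0.4588
  σ(I3,I4) = 0.18 × 0.79 × 1.13 = 0.1607
σ²_T = Σσ²ᵢ + 2·Σσ_ij = 5.4676 + 2 × 1.2197 = 7.9070
α = (4/3)·(1 − 5.4676/7.9070) = 0.411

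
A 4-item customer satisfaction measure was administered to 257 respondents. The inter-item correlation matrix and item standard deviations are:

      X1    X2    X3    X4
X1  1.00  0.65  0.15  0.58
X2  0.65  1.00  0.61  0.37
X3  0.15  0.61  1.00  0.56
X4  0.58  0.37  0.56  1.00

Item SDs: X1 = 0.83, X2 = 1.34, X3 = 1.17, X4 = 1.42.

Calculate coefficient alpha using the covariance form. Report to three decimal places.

Σσ²ᵢ = 0.83² + 1.34² + 1.17² + 1.42² = 5.8698
Covariances σ_ij = r_ij · s_i · s_j:
  σ(X1,X2) = 0.65 × 0.83 × 1.34 = 0.7229
  σ(X1,X3) = 0.15 × 0.83 × 1.17 = 0.1457
  σ(X1,X4) = 0.58 × 0.83 × 1.42 = 0.6836
  σ(X2,X3) = 0.61 × 1.34 × 1.17 = 0.9564
  σ(X2,X4) = 0.37 × 1.34 × 1.42 = 0.7040
  σ(X3,X4) = 0.56 × 1.17 × 1.42 = 0.9304
σ²_T = Σσ²ᵢ + 2·Σσ_ij = 5.8698 + 2 × 4.1430 = 14.1558
α = (4/3)·(1 − 5.8698/14.1558) = 0.780

coefficient alpha = 0.780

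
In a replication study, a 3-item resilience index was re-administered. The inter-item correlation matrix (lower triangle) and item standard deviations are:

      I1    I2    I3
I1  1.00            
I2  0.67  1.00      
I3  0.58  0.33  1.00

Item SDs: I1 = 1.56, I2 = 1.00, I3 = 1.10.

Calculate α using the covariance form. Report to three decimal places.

α = 0.763

Σσ²ᵢ = 1.56² + 1.00² + 1.10² = 4.6436
Covariances σ_ij = r_ij · s_i · s_j:
  σ(I1,I2) = 0.67 × 1.56 × 1.00 = 1.0452
  σ(I1,I3) = 0.58 × 1.56 × 1.10 = 0.9953
  σ(I2,I3) = 0.33 × 1.00 × 1.10 = 0.3630
σ²_T = Σσ²ᵢ + 2·Σσ_ij = 4.6436 + 2 × 2.4035 = 9.4506
α = (3/2)·(1 − 4.6436/9.4506) = 0.763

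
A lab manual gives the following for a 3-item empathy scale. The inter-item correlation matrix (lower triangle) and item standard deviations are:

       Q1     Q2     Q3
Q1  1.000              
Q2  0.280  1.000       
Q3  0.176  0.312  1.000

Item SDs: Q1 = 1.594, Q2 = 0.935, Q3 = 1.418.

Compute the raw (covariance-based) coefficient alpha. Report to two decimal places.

α = 0.47

Σσ²ᵢ = 1.594² + 0.935² + 1.418² = 5.4258
Covariances σ_ij = r_ij · s_i · s_j:
  σ(Q1,Q2) = 0.280 × 1.594 × 0.935 = 0.4173
  σ(Q1,Q3) = 0.176 × 1.594 × 1.418 = 0.3978
  σ(Q2,Q3) = 0.312 × 0.935 × 1.418 = 0.4137
σ²_T = Σσ²ᵢ + 2·Σσ_ij = 5.4258 + 2 × 1.2288 = 7.8834
α = (3/2)·(1 − 5.4258/7.8834) = 0.47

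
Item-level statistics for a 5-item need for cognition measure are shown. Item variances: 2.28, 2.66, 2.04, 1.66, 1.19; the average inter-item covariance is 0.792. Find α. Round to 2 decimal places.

α = 0.77

sum of item variances = 2.28 + 2.66 + 2.04 + 1.66 + 1.19 = 9.83
Sum of the 10 distinct covariances = 10 × 0.792 = 7.920
σ²_total = sum of item variances + 2·Σcov = 9.83 + 2 × 7.920 = 25.670
α = (5/4)·(1 − 9.83/25.670) = 0.77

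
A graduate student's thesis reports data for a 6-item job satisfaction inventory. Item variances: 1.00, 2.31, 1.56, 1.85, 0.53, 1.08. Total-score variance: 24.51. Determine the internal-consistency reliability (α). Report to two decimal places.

ΣVar(i) = 1.00 + 2.31 + 1.56 + 1.85 + 0.53 + 1.08 = 8.33
α = (k/(k−1))·(1 − ΣVar(i)/σ²_T) = (6/5)·(1 − 8.33/24.51) = 0.79

α = 0.79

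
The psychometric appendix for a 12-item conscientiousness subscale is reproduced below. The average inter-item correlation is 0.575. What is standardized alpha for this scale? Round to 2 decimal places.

Standardized α = k·r̄ / (1 + (k−1)·r̄) = 12 × 0.575 / (1 + 11 × 0.575)
  = 6.9000 / 7.3250 = 0.94

α = 0.94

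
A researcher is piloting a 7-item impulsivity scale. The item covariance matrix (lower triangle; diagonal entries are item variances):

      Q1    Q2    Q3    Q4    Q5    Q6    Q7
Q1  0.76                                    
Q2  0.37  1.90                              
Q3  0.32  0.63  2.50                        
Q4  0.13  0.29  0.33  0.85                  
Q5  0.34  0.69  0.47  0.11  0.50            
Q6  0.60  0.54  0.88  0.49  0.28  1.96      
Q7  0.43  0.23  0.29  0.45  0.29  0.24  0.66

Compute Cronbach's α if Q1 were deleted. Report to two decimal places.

Cronbach's α = 0.72

Remaining items: Q2, Q3, Q4, Q5, Q6, Q7 (k = 6).
sum of item variances = 1.90 + 2.50 + 0.85 + 0.50 + 1.96 + 0.66 = 8.37
total variance = 8.37 + 2 × 6.21 = 20.79
α (item deleted) = (6/5)·(1 − 8.37/20.79) = 0.72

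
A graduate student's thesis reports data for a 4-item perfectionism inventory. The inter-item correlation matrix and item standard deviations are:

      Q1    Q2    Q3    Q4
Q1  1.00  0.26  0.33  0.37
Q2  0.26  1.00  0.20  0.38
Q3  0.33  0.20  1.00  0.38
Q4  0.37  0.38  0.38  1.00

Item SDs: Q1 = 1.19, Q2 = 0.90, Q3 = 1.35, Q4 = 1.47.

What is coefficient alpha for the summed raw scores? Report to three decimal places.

Σσ²ᵢ = 1.19² + 0.90² + 1.35² + 1.47² = 6.2095
Covariances σ_ij = r_ij · s_i · s_j:
  σ(Q1,Q2) = 0.26 × 1.19 × 0.90 = 0.2785
  σ(Q1,Q3) = 0.33 × 1.19 × 1.35 = 0.5301
  σ(Q1,Q4) = 0.37 × 1.19 × 1.47 = 0.6472
  σ(Q2,Q3) = 0.20 × 0.90 × 1.35 = 0.2430
  σ(Q2,Q4) = 0.38 × 0.90 × 1.47 = 0.5027
  σ(Q3,Q4) = 0.38 × 1.35 × 1.47 = 0.7541
σ²_T = Σσ²ᵢ + 2·Σσ_ij = 6.2095 + 2 × 2.9556 = 12.1207
α = (4/3)·(1 − 6.2095/12.1207) = 0.650

coefficient alpha = 0.650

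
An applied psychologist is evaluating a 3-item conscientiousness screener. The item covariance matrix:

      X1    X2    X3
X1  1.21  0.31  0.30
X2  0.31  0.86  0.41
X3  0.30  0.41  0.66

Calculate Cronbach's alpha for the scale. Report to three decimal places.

α = 0.642

Σσ²ᵢ = 1.21 + 0.86 + 0.66 = 2.73
Sum of the distinct covariances = 1.02
σ²_total = 2.73 + 2 × 1.02 = 4.77
α = (k/(k−1))·(1 − Σσ²ᵢ/σ²_total) = (3/2)·(1 − 2.73/4.77) = 0.642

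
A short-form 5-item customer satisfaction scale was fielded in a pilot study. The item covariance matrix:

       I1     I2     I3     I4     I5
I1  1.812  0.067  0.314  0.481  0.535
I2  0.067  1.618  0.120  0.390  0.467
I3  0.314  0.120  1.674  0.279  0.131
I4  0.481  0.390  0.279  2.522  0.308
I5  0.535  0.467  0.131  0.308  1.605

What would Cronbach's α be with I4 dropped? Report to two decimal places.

Cronbach's α = 0.44

Remaining items: I1, I2, I3, I5 (k = 4).
sum of item variances = 1.812 + 1.618 + 1.674 + 1.605 = 6.709
Var(T) = 6.709 + 2 × 1.634 = 9.977
α (item deleted) = (4/3)·(1 − 6.709/9.977) = 0.44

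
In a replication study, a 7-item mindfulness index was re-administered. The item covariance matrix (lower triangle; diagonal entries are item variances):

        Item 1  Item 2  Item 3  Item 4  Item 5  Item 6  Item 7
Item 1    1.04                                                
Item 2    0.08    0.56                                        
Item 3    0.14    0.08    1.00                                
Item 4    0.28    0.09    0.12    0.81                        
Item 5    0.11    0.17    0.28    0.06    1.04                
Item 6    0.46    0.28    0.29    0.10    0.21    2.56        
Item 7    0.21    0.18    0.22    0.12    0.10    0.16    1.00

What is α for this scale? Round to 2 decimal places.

α = 0.56

sum of item variances = 1.04 + 0.56 + 1.00 + 0.81 + 1.04 + 2.56 + 1.00 = 8.01
Sum of the distinct covariances = 3.74
total variance = 8.01 + 2 × 3.74 = 15.49
α = (k/(k−1))·(1 − sum of item variances/total variance) = (7/6)·(1 − 8.01/15.49) = 0.56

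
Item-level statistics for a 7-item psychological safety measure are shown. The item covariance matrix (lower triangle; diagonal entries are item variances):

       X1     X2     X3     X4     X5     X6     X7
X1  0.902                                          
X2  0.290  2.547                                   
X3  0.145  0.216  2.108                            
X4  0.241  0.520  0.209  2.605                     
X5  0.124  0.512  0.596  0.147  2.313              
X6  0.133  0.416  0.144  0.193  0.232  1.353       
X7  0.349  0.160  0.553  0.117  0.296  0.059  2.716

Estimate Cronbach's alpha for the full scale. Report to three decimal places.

α = 0.510

Σσ²ᵢ = 0.902 + 2.547 + 2.108 + 2.605 + 2.313 + 1.353 + 2.716 = 14.544
Σ_{i<j} σ_ij = 5.652
σ²_total = 14.544 + 2 × 5.652 = 25.848
α = (k/(k−1))·(1 − Σσ²ᵢ/σ²_total) = (7/6)·(1 − 14.544/25.848) = 0.510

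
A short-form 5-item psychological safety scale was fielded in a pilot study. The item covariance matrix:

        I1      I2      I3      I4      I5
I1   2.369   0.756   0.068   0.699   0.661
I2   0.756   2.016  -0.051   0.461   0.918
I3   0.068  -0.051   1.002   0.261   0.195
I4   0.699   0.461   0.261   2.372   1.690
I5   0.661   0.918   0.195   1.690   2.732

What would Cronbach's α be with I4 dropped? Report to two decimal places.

α = 0.51

Remaining items: I1, I2, I3, I5 (k = 4).
ΣVar(i) = 2.369 + 2.016 + 1.002 + 2.732 = 8.119
σ²_total = 8.119 + 2 × 2.547 = 13.213
α (item deleted) = (4/3)·(1 − 8.119/13.213) = 0.51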